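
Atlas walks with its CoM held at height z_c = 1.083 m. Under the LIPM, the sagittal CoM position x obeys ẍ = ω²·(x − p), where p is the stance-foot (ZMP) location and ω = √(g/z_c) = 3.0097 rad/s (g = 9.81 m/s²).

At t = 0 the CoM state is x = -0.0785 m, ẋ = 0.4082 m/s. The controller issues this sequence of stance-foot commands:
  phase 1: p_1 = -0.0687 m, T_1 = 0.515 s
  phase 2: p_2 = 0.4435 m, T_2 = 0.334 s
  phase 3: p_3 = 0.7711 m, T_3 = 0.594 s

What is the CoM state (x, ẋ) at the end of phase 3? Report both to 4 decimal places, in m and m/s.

phase 1: p=-0.0687, T=0.515, ωT=1.549996, cosh=2.461849, sinh=2.249600; start (x,ẋ)=(-0.078500, 0.408200) → end (x,ẋ)=(0.212283, 0.938575)
phase 2: p=0.4435, T=0.334, ωT=1.005240, cosh=1.549260, sinh=1.183303; start (x,ẋ)=(0.212283, 0.938575) → end (x,ẋ)=(0.454298, 0.630643)
phase 3: p=0.7711, T=0.594, ωT=1.787762, cosh=3.071698, sinh=2.904364; start (x,ẋ)=(0.454298, 0.630643) → end (x,ẋ)=(0.406549, -0.832110)

x = 0.4065, ẋ = -0.8321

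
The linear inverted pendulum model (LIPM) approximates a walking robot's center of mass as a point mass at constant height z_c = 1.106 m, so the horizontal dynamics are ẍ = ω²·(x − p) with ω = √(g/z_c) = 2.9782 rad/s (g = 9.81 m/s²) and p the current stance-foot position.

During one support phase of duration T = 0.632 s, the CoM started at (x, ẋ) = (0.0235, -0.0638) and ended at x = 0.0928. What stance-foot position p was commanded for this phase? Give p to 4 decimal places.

p = -0.0350

ωT = 2.9782·0.632 = 1.882222; cosh(ωT) = 3.360168, sinh(ωT) = 3.207917
x(T) = p + (x₀−p)·cosh(ωT) + (ẋ₀/ω)·sinh(ωT) ⇒ p·(1 − cosh) = x(T) − x₀·cosh − (ẋ₀/ω)·sinh
numerator   = 0.0928 − (0.0235)·3.360168 − (-0.0638/2.9782)·3.207917 = 0.082557
denominator = 1 − 3.360168 = -2.360168
p = 0.082557 / -2.360168 = -0.0350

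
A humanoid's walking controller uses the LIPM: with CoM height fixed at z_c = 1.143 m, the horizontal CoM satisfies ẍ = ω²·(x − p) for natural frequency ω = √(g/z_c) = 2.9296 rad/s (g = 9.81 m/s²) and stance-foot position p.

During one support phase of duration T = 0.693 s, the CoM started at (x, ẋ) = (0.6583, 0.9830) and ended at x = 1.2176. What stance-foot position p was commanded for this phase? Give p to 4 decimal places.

p = 0.9006

ωT = 2.9296·0.693 = 2.030213; cosh(ωT) = 3.873507, sinh(ωT) = 3.742200
x(T) = p + (x₀−p)·cosh(ωT) + (ẋ₀/ω)·sinh(ωT) ⇒ p·(1 − cosh) = x(T) − x₀·cosh − (ẋ₀/ω)·sinh
numerator   = 1.2176 − (0.6583)·3.873507 − (0.9830/2.9296)·3.742200 = -2.587990
denominator = 1 − 3.873507 = -2.873507
p = -2.587990 / -2.873507 = 0.9006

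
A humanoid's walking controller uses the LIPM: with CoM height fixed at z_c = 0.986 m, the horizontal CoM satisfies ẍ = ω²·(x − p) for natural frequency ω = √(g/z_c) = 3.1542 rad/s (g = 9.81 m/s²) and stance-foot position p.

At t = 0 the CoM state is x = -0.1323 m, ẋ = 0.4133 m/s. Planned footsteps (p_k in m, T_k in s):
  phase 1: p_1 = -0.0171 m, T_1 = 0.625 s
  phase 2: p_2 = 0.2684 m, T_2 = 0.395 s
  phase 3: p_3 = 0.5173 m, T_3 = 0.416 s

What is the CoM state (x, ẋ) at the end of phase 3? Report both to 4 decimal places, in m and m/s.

x = -1.1000, ẋ = -4.8117

phase 1: p=-0.0171, T=0.625, ωT=1.971375, cosh=3.659904, sinh=3.520639; start (x,ẋ)=(-0.132300, 0.413300) → end (x,ẋ)=(0.022594, 0.233366)
phase 2: p=0.2684, T=0.395, ωT=1.245909, cosh=1.881886, sinh=1.594207; start (x,ẋ)=(0.022594, 0.233366) → end (x,ẋ)=(-0.076230, -0.796855)
phase 3: p=0.5173, T=0.416, ωT=1.312147, cosh=1.991691, sinh=1.722449; start (x,ẋ)=(-0.076230, -0.796855) → end (x,ẋ)=(-1.099976, -4.811708)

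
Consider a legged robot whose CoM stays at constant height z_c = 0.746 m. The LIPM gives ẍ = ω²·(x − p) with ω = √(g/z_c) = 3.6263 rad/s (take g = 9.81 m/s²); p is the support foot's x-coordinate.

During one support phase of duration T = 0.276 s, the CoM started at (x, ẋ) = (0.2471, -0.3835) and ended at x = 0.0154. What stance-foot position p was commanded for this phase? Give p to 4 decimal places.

ωT = 3.6263·0.276 = 1.000859; cosh(ωT) = 1.544090, sinh(ωT) = 1.176527
x(T) = p + (x₀−p)·cosh(ωT) + (ẋ₀/ω)·sinh(ωT) ⇒ p·(1 − cosh) = x(T) − x₀·cosh − (ẋ₀/ω)·sinh
numerator   = 0.0154 − (0.2471)·1.544090 − (-0.3835/3.6263)·1.176527 = -0.241721
denominator = 1 − 1.544090 = -0.544090
p = -0.241721 / -0.544090 = 0.4443

p = 0.4443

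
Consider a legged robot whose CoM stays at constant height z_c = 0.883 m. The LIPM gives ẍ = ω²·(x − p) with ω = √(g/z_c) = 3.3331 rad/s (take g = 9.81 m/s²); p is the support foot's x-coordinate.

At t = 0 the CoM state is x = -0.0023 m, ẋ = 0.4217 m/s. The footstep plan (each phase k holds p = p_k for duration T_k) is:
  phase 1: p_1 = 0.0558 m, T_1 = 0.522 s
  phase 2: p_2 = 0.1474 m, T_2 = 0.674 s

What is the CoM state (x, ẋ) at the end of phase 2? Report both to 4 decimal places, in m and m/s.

phase 1: p=0.0558, T=0.522, ωT=1.739878, cosh=2.936096, sinh=2.760554; start (x,ẋ)=(-0.002300, 0.421700) → end (x,ẋ)=(0.234475, 0.703562)
phase 2: p=0.1474, T=0.674, ωT=2.246509, cosh=4.780222, sinh=4.674454; start (x,ẋ)=(0.234475, 0.703562) → end (x,ẋ)=(1.550337, 4.719846)

x = 1.5503, ẋ = 4.7198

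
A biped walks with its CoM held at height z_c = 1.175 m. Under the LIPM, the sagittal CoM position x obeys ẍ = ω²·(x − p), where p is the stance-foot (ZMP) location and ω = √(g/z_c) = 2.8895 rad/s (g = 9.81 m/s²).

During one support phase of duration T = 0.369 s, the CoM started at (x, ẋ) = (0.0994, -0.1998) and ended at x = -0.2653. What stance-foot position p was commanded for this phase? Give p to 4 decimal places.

p = 0.5418

ωT = 2.8895·0.369 = 1.066226; cosh(ωT) = 1.624351, sinh(ωT) = 1.280045
x(T) = p + (x₀−p)·cosh(ωT) + (ẋ₀/ω)·sinh(ωT) ⇒ p·(1 − cosh) = x(T) − x₀·cosh − (ẋ₀/ω)·sinh
numerator   = -0.2653 − (0.0994)·1.624351 − (-0.1998/2.8895)·1.280045 = -0.338249
denominator = 1 − 1.624351 = -0.624351
p = -0.338249 / -0.624351 = 0.5418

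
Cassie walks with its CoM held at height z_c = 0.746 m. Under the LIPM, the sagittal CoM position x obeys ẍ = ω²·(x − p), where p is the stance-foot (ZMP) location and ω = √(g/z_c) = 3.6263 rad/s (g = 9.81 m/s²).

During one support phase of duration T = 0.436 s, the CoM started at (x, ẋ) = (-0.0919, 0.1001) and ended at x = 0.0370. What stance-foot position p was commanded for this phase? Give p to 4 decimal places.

p = -0.1341

ωT = 3.6263·0.436 = 1.581067; cosh(ωT) = 2.532947, sinh(ωT) = 2.327191
x(T) = p + (x₀−p)·cosh(ωT) + (ẋ₀/ω)·sinh(ωT) ⇒ p·(1 − cosh) = x(T) − x₀·cosh − (ẋ₀/ω)·sinh
numerator   = 0.0370 − (-0.0919)·2.532947 − (0.1001/3.6263)·2.327191 = 0.205538
denominator = 1 − 2.532947 = -1.532947
p = 0.205538 / -1.532947 = -0.1341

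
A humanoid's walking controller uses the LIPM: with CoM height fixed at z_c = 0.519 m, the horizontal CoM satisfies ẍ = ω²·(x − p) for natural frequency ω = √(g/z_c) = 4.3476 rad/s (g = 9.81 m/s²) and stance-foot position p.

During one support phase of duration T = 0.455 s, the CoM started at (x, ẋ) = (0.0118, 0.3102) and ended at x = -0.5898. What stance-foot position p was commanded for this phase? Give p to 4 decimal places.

ωT = 4.3476·0.455 = 1.978158; cosh(ωT) = 3.683869, sinh(ωT) = 3.545545
x(T) = p + (x₀−p)·cosh(ωT) + (ẋ₀/ω)·sinh(ωT) ⇒ p·(1 − cosh) = x(T) − x₀·cosh − (ẋ₀/ω)·sinh
numerator   = -0.5898 − (0.0118)·3.683869 − (0.3102/4.3476)·3.545545 = -0.886243
denominator = 1 − 3.683869 = -2.683869
p = -0.886243 / -2.683869 = 0.3302

p = 0.3302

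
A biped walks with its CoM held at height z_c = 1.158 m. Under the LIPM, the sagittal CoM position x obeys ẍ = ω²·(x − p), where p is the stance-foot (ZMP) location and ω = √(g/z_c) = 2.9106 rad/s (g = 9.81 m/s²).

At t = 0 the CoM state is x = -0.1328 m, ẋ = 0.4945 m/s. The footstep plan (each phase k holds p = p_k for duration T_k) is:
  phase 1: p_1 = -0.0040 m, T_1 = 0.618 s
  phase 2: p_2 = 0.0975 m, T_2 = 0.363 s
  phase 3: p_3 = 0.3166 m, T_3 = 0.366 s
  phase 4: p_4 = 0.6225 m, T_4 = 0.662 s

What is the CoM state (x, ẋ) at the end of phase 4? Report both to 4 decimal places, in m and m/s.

x = 1.5674, ẋ = 2.9197

phase 1: p=-0.0040, T=0.618, ωT=1.798751, cosh=3.103800, sinh=2.938295; start (x,ẋ)=(-0.132800, 0.494500) → end (x,ẋ)=(0.095436, 0.433306)
phase 2: p=0.0975, T=0.363, ωT=1.056548, cosh=1.612039, sinh=1.264385; start (x,ẋ)=(0.095436, 0.433306) → end (x,ẋ)=(0.282403, 0.690909)
phase 3: p=0.3166, T=0.366, ωT=1.065280, cosh=1.623141, sinh=1.278509; start (x,ẋ)=(0.282403, 0.690909) → end (x,ẋ)=(0.564583, 0.994189)
phase 4: p=0.6225, T=0.662, ωT=1.926817, cosh=3.506614, sinh=3.361003; start (x,ẋ)=(0.564583, 0.994189) → end (x,ẋ)=(1.567442, 2.919660)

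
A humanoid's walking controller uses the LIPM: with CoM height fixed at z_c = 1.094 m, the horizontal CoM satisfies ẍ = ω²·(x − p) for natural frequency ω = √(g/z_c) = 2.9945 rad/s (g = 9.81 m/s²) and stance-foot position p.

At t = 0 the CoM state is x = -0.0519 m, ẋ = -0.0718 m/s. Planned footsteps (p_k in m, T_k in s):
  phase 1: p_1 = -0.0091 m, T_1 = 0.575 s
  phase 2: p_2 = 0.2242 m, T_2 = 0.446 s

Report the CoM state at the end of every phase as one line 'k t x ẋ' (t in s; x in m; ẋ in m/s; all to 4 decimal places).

phase 1: p=-0.0091, T=0.575, ωT=1.721837, cosh=2.886768, sinh=2.708031; start (x,ẋ)=(-0.051900, -0.071800) → end (x,ẋ)=(-0.197585, -0.554344)
phase 2: p=0.2242, T=0.446, ωT=1.335547, cosh=2.032545, sinh=1.769530; start (x,ẋ)=(-0.197585, -0.554344) → end (x,ẋ)=(-0.960673, -3.361707)

1 0.5750 -0.1976 -0.5543
2 1.0210 -0.9607 -3.3617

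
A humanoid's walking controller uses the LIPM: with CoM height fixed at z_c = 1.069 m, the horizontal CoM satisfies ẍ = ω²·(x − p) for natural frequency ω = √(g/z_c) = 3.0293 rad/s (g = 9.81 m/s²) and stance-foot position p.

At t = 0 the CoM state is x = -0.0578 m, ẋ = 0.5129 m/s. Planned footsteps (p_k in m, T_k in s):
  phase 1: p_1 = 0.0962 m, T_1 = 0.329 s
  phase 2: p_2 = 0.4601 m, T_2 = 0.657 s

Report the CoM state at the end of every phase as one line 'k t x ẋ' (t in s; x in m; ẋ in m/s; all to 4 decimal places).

phase 1: p=0.0962, T=0.329, ωT=0.996640, cosh=1.539140, sinh=1.170023; start (x,ẋ)=(-0.057800, 0.512900) → end (x,ẋ)=(0.057272, 0.243595)
phase 2: p=0.4601, T=0.657, ωT=1.990250, cosh=3.727012, sinh=3.590351; start (x,ẋ)=(0.057272, 0.243595) → end (x,ẋ)=(-0.752532, -3.473371)

1 0.3290 0.0573 0.2436
2 0.9860 -0.7525 -3.4734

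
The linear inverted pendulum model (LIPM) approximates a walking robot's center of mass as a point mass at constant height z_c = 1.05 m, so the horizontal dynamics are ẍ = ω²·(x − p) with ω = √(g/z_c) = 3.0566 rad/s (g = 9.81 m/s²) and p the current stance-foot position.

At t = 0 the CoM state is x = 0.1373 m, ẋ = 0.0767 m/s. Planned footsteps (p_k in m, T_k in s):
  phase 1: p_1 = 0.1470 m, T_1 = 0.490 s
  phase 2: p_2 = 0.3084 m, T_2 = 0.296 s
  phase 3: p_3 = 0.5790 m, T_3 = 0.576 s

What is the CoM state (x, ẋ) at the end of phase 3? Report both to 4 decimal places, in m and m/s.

phase 1: p=0.1470, T=0.490, ωT=1.497734, cosh=2.347591, sinh=2.123954; start (x,ẋ)=(0.137300, 0.076700) → end (x,ẋ)=(0.177525, 0.117087)
phase 2: p=0.3084, T=0.296, ωT=0.904754, cosh=1.437982, sinh=1.033341; start (x,ẋ)=(0.177525, 0.117087) → end (x,ẋ)=(0.159788, -0.245000)
phase 3: p=0.5790, T=0.576, ωT=1.760602, cosh=2.993938, sinh=2.821997; start (x,ẋ)=(0.159788, -0.245000) → end (x,ẋ)=(-0.902291, -4.349519)

x = -0.9023, ẋ = -4.3495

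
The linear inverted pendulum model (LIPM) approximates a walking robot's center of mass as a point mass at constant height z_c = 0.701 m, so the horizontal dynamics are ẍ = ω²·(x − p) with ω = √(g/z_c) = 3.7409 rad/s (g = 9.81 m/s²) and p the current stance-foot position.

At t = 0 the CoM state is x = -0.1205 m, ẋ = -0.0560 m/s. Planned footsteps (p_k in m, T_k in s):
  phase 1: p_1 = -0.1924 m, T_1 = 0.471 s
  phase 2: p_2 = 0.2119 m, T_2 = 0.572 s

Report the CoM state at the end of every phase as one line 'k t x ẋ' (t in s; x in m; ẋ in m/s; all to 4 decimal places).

phase 1: p=-0.1924, T=0.471, ωT=1.761964, cosh=2.997785, sinh=2.826078; start (x,ẋ)=(-0.120500, -0.056000) → end (x,ẋ)=(-0.019165, 0.592256)
phase 2: p=0.2119, T=0.572, ωT=2.139795, cosh=4.307686, sinh=4.190007; start (x,ẋ)=(-0.019165, 0.592256) → end (x,ẋ)=(-0.120095, -1.070545)

1 0.4710 -0.0192 0.5923
2 1.0430 -0.1201 -1.0705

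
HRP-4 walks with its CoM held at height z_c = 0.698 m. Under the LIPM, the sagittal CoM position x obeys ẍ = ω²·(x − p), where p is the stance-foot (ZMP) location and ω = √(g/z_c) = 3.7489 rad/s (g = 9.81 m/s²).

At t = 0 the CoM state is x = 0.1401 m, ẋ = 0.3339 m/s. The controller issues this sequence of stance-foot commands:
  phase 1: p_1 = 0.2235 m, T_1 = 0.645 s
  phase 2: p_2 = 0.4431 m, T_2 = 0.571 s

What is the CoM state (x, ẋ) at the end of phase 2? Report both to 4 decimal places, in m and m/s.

x = -0.2341, ẋ = -2.4352

phase 1: p=0.2235, T=0.645, ωT=2.418041, cosh=5.656470, sinh=5.567374; start (x,ẋ)=(0.140100, 0.333900) → end (x,ẋ)=(0.247615, 0.148010)
phase 2: p=0.4431, T=0.571, ωT=2.140622, cosh=4.311153, sinh=4.193572; start (x,ẋ)=(0.247615, 0.148010) → end (x,ẋ)=(-0.234101, -2.435184)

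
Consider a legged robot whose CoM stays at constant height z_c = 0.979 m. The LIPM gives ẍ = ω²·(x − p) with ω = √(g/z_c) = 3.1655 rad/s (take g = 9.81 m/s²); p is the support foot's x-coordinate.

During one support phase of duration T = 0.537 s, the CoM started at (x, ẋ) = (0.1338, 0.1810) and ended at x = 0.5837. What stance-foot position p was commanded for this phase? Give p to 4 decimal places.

ωT = 3.1655·0.537 = 1.699874; cosh(ωT) = 2.827981, sinh(ωT) = 2.645274
x(T) = p + (x₀−p)·cosh(ωT) + (ẋ₀/ω)·sinh(ωT) ⇒ p·(1 − cosh) = x(T) − x₀·cosh − (ẋ₀/ω)·sinh
numerator   = 0.5837 − (0.1338)·2.827981 − (0.1810/3.1655)·2.645274 = 0.054062
denominator = 1 − 2.827981 = -1.827981
p = 0.054062 / -1.827981 = -0.0296

p = -0.0296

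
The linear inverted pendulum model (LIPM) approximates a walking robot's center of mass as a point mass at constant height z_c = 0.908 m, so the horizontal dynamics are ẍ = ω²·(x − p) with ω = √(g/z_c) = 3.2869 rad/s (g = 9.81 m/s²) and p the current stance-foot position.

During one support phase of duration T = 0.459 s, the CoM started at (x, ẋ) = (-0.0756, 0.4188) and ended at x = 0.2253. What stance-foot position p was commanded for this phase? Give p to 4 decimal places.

p = -0.0953

ωT = 3.2869·0.459 = 1.508687; cosh(ωT) = 2.370996, sinh(ωT) = 2.149796
x(T) = p + (x₀−p)·cosh(ωT) + (ẋ₀/ω)·sinh(ωT) ⇒ p·(1 − cosh) = x(T) − x₀·cosh − (ẋ₀/ω)·sinh
numerator   = 0.2253 − (-0.0756)·2.370996 − (0.4188/3.2869)·2.149796 = 0.130631
denominator = 1 − 2.370996 = -1.370996
p = 0.130631 / -1.370996 = -0.0953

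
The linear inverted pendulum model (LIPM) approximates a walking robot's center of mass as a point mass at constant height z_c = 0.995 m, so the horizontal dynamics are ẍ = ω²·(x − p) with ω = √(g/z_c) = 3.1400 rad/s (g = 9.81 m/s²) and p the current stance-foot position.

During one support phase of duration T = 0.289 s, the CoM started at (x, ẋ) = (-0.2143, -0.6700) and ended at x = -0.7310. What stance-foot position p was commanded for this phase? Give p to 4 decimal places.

ωT = 3.1400·0.289 = 0.907460; cosh(ωT) = 1.440784, sinh(ωT) = 1.037236
x(T) = p + (x₀−p)·cosh(ωT) + (ẋ₀/ω)·sinh(ωT) ⇒ p·(1 − cosh) = x(T) − x₀·cosh − (ẋ₀/ω)·sinh
numerator   = -0.7310 − (-0.2143)·1.440784 − (-0.6700/3.1400)·1.037236 = -0.200919
denominator = 1 − 1.440784 = -0.440784
p = -0.200919 / -0.440784 = 0.4558

p = 0.4558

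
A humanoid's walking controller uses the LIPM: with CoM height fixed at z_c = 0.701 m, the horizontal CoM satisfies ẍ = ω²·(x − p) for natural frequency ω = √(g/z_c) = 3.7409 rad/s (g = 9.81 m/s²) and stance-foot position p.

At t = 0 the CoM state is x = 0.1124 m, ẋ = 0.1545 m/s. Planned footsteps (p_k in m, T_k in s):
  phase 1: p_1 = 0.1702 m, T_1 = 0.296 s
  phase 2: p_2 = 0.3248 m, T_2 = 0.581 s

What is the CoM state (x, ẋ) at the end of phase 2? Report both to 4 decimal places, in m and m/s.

phase 1: p=0.1702, T=0.296, ωT=1.107306, cosh=1.678322, sinh=1.347874; start (x,ẋ)=(0.112400, 0.154500) → end (x,ẋ)=(0.128860, -0.032142)
phase 2: p=0.3248, T=0.581, ωT=2.173463, cosh=4.451224, sinh=4.337441; start (x,ẋ)=(0.128860, -0.032142) → end (x,ẋ)=(-0.584638, -3.322373)

x = -0.5846, ẋ = -3.3224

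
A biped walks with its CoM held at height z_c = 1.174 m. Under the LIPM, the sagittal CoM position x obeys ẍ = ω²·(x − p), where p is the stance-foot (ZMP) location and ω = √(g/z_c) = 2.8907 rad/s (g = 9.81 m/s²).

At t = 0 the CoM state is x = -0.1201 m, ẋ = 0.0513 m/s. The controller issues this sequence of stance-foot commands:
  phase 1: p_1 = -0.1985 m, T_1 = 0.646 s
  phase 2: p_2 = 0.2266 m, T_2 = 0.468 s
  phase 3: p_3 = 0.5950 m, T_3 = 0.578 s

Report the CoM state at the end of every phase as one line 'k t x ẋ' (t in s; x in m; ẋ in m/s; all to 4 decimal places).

phase 1: p=-0.1985, T=0.646, ωT=1.867392, cosh=3.312962, sinh=3.158436; start (x,ẋ)=(-0.120100, 0.051300) → end (x,ẋ)=(0.117288, 0.885754)
phase 2: p=0.2266, T=0.468, ωT=1.352848, cosh=2.063464, sinh=1.804961; start (x,ẋ)=(0.117288, 0.885754) → end (x,ẋ)=(0.554105, 1.257374)
phase 3: p=0.5950, T=0.578, ωT=1.670825, cosh=2.752321, sinh=2.564229; start (x,ẋ)=(0.554105, 1.257374) → end (x,ẋ)=(1.597812, 3.157566)

1 0.6460 0.1173 0.8858
2 1.1140 0.5541 1.2574
3 1.6920 1.5978 3.1576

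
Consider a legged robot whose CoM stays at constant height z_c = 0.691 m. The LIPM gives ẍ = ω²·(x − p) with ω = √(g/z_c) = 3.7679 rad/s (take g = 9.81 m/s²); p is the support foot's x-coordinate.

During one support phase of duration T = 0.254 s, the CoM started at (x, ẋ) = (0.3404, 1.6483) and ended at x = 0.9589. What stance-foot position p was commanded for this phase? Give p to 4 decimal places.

p = 0.0713

ωT = 3.7679·0.254 = 0.957047; cosh(ωT) = 1.494010, sinh(ωT) = 1.109985
x(T) = p + (x₀−p)·cosh(ωT) + (ẋ₀/ω)·sinh(ωT) ⇒ p·(1 − cosh) = x(T) − x₀·cosh − (ẋ₀/ω)·sinh
numerator   = 0.9589 − (0.3404)·1.494010 − (1.6483/3.7679)·1.109985 = -0.035233
denominator = 1 − 1.494010 = -0.494010
p = -0.035233 / -0.494010 = 0.0713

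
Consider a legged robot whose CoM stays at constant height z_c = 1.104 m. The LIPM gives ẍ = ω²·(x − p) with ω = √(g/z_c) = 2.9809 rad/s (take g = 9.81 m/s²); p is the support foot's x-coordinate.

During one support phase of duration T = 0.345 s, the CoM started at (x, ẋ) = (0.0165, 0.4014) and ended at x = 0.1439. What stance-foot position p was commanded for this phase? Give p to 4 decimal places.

ωT = 2.9809·0.345 = 1.028410; cosh(ωT) = 1.577096, sinh(ωT) = 1.219521
x(T) = p + (x₀−p)·cosh(ωT) + (ẋ₀/ω)·sinh(ωT) ⇒ p·(1 − cosh) = x(T) − x₀·cosh − (ẋ₀/ω)·sinh
numerator   = 0.1439 − (0.0165)·1.577096 − (0.4014/2.9809)·1.219521 = -0.046340
denominator = 1 − 1.577096 = -0.577096
p = -0.046340 / -0.577096 = 0.0803

p = 0.0803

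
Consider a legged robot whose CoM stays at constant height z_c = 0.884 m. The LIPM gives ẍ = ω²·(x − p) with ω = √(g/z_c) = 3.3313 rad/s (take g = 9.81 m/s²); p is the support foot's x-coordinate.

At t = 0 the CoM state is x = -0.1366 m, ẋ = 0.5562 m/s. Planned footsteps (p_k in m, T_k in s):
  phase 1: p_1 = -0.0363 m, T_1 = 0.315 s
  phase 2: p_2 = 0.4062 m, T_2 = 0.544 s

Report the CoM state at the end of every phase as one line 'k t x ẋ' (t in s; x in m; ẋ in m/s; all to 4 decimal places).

phase 1: p=-0.0363, T=0.315, ωT=1.049360, cosh=1.602992, sinh=1.252830; start (x,ẋ)=(-0.136600, 0.556200) → end (x,ẋ)=(0.012095, 0.472977)
phase 2: p=0.4062, T=0.544, ωT=1.812227, cosh=3.143681, sinh=2.980391; start (x,ẋ)=(0.012095, 0.472977) → end (x,ẋ)=(-0.409587, -2.426017)

1 0.3150 0.0121 0.4730
2 0.8590 -0.4096 -2.4260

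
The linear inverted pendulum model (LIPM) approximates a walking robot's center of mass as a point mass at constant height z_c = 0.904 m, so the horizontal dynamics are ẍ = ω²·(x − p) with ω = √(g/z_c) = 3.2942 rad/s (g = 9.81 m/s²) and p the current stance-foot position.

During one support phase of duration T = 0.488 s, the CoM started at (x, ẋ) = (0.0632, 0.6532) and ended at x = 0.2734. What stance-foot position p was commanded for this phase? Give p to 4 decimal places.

p = 0.2291

ωT = 3.2942·0.488 = 1.607570; cosh(ωT) = 2.595521, sinh(ωT) = 2.395147
x(T) = p + (x₀−p)·cosh(ωT) + (ẋ₀/ω)·sinh(ωT) ⇒ p·(1 − cosh) = x(T) − x₀·cosh − (ẋ₀/ω)·sinh
numerator   = 0.2734 − (0.0632)·2.595521 − (0.6532/3.2942)·2.395147 = -0.365565
denominator = 1 − 2.595521 = -1.595521
p = -0.365565 / -1.595521 = 0.2291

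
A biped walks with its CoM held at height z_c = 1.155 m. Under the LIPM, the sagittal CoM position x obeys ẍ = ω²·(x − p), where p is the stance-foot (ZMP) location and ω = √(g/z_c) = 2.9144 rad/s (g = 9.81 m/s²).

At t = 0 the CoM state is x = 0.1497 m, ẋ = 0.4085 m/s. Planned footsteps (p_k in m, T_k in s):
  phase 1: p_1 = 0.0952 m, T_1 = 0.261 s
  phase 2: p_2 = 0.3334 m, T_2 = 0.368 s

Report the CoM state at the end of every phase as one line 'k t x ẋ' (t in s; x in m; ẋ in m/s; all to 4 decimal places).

phase 1: p=0.0952, T=0.261, ωT=0.760658, cosh=1.303522, sinh=0.836163; start (x,ẋ)=(0.149700, 0.408500) → end (x,ẋ)=(0.283444, 0.665300)
phase 2: p=0.3334, T=0.368, ωT=1.072499, cosh=1.632414, sinh=1.290261; start (x,ẋ)=(0.283444, 0.665300) → end (x,ẋ)=(0.546392, 0.898192)

1 0.2610 0.2834 0.6653
2 0.6290 0.5464 0.8982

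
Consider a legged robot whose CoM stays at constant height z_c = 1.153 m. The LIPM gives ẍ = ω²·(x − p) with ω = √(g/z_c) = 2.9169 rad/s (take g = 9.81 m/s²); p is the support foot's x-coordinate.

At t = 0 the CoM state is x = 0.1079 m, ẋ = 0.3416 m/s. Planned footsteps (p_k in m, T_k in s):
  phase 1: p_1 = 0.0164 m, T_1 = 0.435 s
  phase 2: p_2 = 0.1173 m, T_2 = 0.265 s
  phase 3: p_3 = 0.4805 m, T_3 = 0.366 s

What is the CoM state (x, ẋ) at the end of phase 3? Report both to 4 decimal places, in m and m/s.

phase 1: p=0.0164, T=0.435, ωT=1.268852, cosh=1.918960, sinh=1.637805; start (x,ẋ)=(0.107900, 0.341600) → end (x,ẋ)=(0.383789, 1.092641)
phase 2: p=0.1173, T=0.265, ωT=0.772979, cosh=1.313922, sinh=0.852286; start (x,ẋ)=(0.383789, 1.092641) → end (x,ẋ)=(0.786704, 2.098147)
phase 3: p=0.4805, T=0.366, ωT=1.067585, cosh=1.626093, sinh=1.282255; start (x,ẋ)=(0.786704, 2.098147) → end (x,ẋ)=(1.900752, 4.557049)

x = 1.9008, ẋ = 4.5570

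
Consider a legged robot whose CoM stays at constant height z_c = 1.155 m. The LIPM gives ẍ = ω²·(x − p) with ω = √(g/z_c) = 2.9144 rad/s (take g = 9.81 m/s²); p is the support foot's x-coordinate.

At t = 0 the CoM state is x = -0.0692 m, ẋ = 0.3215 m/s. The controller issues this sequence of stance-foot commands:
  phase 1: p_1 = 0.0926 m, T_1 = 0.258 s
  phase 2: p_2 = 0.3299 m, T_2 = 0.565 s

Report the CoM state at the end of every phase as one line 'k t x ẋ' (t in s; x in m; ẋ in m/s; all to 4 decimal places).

1 0.2580 -0.0261 0.0278
2 0.8230 -0.6044 -2.5177

phase 1: p=0.0926, T=0.258, ωT=0.751915, cosh=1.296261, sinh=0.824798; start (x,ẋ)=(-0.069200, 0.321500) → end (x,ẋ)=(-0.026148, 0.027814)
phase 2: p=0.3299, T=0.565, ωT=1.646636, cosh=2.691095, sinh=2.498398; start (x,ẋ)=(-0.026148, 0.027814) → end (x,ẋ)=(-0.604415, -2.517652)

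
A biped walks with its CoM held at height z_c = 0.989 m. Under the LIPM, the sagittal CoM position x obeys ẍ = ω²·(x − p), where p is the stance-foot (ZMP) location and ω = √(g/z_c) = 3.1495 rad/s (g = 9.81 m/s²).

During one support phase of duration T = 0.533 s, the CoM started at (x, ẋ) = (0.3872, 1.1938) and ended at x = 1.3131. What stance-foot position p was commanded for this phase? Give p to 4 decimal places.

ωT = 3.1495·0.533 = 1.678684; cosh(ωT) = 2.772558, sinh(ωT) = 2.585939
x(T) = p + (x₀−p)·cosh(ωT) + (ẋ₀/ω)·sinh(ωT) ⇒ p·(1 − cosh) = x(T) − x₀·cosh − (ẋ₀/ω)·sinh
numerator   = 1.3131 − (0.3872)·2.772558 − (1.1938/3.1495)·2.585939 = -0.740620
denominator = 1 − 2.772558 = -1.772558
p = -0.740620 / -1.772558 = 0.4178

p = 0.4178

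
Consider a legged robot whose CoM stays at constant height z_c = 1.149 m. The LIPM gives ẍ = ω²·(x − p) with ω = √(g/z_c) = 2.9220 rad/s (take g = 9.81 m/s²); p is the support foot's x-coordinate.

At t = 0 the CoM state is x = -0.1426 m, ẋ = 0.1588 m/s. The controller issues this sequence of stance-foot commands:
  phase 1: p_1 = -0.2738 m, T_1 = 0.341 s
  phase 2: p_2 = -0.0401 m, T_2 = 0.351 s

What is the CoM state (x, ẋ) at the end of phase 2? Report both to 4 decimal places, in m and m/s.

phase 1: p=-0.2738, T=0.341, ωT=0.996402, cosh=1.538862, sinh=1.169657; start (x,ẋ)=(-0.142600, 0.158800) → end (x,ẋ)=(-0.008335, 0.692778)
phase 2: p=-0.0401, T=0.351, ωT=1.025622, cosh=1.573701, sinh=1.215128; start (x,ẋ)=(-0.008335, 0.692778) → end (x,ẋ)=(0.297984, 1.203012)

x = 0.2980, ẋ = 1.2030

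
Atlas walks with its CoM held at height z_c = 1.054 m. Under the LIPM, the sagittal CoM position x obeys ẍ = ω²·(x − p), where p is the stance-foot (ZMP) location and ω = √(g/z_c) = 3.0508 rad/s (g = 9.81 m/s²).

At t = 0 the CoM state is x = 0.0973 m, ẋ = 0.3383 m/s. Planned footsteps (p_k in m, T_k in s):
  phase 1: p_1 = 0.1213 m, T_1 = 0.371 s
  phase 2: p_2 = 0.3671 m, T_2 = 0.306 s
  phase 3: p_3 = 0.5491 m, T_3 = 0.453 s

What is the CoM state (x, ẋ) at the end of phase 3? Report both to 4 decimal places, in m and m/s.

x = 0.2695, ẋ = -0.6266

phase 1: p=0.1213, T=0.371, ωT=1.131847, cosh=1.711908, sinh=1.389471; start (x,ẋ)=(0.097300, 0.338300) → end (x,ẋ)=(0.234291, 0.477403)
phase 2: p=0.3671, T=0.306, ωT=0.933545, cosh=1.468334, sinh=1.075176; start (x,ẋ)=(0.234291, 0.477403) → end (x,ẋ)=(0.340341, 0.265354)
phase 3: p=0.5491, T=0.453, ωT=1.382012, cosh=2.116991, sinh=1.865918; start (x,ẋ)=(0.340341, 0.265354) → end (x,ẋ)=(0.269453, -0.626621)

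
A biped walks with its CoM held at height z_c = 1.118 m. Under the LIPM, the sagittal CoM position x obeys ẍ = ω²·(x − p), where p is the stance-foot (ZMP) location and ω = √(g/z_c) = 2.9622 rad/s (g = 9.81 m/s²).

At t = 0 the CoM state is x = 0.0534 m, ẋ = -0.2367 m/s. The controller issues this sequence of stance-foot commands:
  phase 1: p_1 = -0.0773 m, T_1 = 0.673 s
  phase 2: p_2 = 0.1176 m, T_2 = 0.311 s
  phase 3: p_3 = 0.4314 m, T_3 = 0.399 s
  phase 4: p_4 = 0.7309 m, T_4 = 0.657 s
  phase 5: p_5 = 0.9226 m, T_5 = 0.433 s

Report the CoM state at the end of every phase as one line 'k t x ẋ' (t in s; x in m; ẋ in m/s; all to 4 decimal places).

phase 1: p=-0.0773, T=0.673, ωT=1.993561, cosh=3.738919, sinh=3.602709; start (x,ẋ)=(0.053400, -0.236700) → end (x,ẋ)=(0.123496, 0.509821)
phase 2: p=0.1176, T=0.311, ωT=0.921244, cosh=1.455219, sinh=1.057195; start (x,ẋ)=(0.123496, 0.509821) → end (x,ẋ)=(0.308132, 0.760364)
phase 3: p=0.4314, T=0.399, ωT=1.181918, cosh=1.783656, sinh=1.476966; start (x,ẋ)=(0.308132, 0.760364) → end (x,ẋ)=(0.590654, 0.816923)
phase 4: p=0.7309, T=0.657, ωT=1.946165, cosh=3.572304, sinh=3.429483; start (x,ẋ)=(0.590654, 0.816923) → end (x,ẋ)=(1.175689, 1.493561)
phase 5: p=0.9226, T=0.433, ωT=1.282633, cosh=1.941714, sinh=1.664407; start (x,ẋ)=(1.175689, 1.493561) → end (x,ẋ)=(2.253232, 4.147876)

1 0.6730 0.1235 0.5098
2 0.9840 0.3081 0.7604
3 1.3830 0.5907 0.8169
4 2.0400 1.1757 1.4936
5 2.4730 2.2532 4.1479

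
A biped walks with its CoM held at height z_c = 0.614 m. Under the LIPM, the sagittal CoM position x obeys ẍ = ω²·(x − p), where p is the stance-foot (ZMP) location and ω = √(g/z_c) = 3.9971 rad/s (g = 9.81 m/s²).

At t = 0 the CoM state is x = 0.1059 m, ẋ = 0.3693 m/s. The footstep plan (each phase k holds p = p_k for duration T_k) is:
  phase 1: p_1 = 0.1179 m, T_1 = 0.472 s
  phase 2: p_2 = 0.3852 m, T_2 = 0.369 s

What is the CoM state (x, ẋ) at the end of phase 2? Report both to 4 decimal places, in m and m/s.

x = 0.9277, ẋ = 2.4273

phase 1: p=0.1179, T=0.472, ωT=1.886631, cosh=3.374344, sinh=3.222763; start (x,ẋ)=(0.105900, 0.369300) → end (x,ẋ)=(0.375165, 1.091565)
phase 2: p=0.3852, T=0.369, ωT=1.474930, cosh=2.299762, sinh=2.070967; start (x,ẋ)=(0.375165, 1.091565) → end (x,ẋ)=(0.927681, 2.427274)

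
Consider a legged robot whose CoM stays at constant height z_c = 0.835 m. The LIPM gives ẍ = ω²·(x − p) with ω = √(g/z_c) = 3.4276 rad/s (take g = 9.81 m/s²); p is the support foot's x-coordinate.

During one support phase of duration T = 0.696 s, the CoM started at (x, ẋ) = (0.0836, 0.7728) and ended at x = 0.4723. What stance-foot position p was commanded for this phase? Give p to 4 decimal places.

ωT = 3.4276·0.696 = 2.385610; cosh(ωT) = 5.478859, sinh(ωT) = 5.386826
x(T) = p + (x₀−p)·cosh(ωT) + (ẋ₀/ω)·sinh(ωT) ⇒ p·(1 − cosh) = x(T) − x₀·cosh − (ẋ₀/ω)·sinh
numerator   = 0.4723 − (0.0836)·5.478859 − (0.7728/3.4276)·5.386826 = -1.200267
denominator = 1 − 5.478859 = -4.478859
p = -1.200267 / -4.478859 = 0.2680

p = 0.2680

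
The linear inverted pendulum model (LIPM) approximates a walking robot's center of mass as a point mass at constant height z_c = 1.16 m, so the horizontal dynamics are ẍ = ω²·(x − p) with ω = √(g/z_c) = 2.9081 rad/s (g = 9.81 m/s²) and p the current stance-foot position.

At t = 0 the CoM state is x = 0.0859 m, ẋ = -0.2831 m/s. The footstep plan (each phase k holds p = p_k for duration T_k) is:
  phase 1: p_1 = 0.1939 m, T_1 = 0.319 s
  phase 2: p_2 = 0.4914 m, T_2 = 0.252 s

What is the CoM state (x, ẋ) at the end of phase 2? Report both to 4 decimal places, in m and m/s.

phase 1: p=0.1939, T=0.319, ωT=0.927684, cosh=1.462057, sinh=1.066589; start (x,ẋ)=(0.085900, -0.283100) → end (x,ẋ)=(-0.067833, -0.748897)
phase 2: p=0.4914, T=0.252, ωT=0.732841, cosh=1.280763, sinh=0.800221; start (x,ẋ)=(-0.067833, -0.748897) → end (x,ẋ)=(-0.430919, -2.260565)

x = -0.4309, ẋ = -2.2606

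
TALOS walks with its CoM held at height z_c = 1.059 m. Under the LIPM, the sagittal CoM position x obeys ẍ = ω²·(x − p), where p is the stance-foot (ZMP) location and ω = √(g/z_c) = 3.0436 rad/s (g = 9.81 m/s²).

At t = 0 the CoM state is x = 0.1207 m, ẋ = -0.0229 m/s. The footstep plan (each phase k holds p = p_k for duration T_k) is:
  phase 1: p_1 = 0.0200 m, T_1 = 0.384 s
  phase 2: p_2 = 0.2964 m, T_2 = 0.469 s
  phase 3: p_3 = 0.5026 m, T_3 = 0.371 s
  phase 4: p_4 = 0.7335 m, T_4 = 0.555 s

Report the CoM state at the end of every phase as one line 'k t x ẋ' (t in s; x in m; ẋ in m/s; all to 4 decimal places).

phase 1: p=0.0200, T=0.384, ωT=1.168742, cosh=1.764350, sinh=1.453593; start (x,ẋ)=(0.120700, -0.022900) → end (x,ẋ)=(0.186733, 0.405109)
phase 2: p=0.2964, T=0.469, ωT=1.427448, cosh=2.203985, sinh=1.964065; start (x,ẋ)=(0.186733, 0.405109) → end (x,ẋ)=(0.316117, 0.237285)
phase 3: p=0.5026, T=0.371, ωT=1.129176, cosh=1.708203, sinh=1.384903; start (x,ẋ)=(0.316117, 0.237285) → end (x,ẋ)=(0.292019, -0.380713)
phase 4: p=0.7335, T=0.555, ωT=1.689198, cosh=2.799902, sinh=2.615234; start (x,ẋ)=(0.292019, -0.380713) → end (x,ẋ)=(-0.829734, -4.580028)

1 0.3840 0.1867 0.4051
2 0.8530 0.3161 0.2373
3 1.2240 0.2920 -0.3807
4 1.7790 -0.8297 -4.5800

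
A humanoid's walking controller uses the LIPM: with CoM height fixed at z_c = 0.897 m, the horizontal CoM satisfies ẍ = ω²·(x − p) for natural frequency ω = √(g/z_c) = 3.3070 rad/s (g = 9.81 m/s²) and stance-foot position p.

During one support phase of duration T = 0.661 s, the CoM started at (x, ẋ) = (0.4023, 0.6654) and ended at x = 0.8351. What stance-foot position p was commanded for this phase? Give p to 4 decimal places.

p = 0.5310

ωT = 3.3070·0.661 = 2.185927; cosh(ωT) = 4.505634, sinh(ωT) = 4.393260
x(T) = p + (x₀−p)·cosh(ωT) + (ẋ₀/ω)·sinh(ωT) ⇒ p·(1 − cosh) = x(T) − x₀·cosh − (ẋ₀/ω)·sinh
numerator   = 0.8351 − (0.4023)·4.505634 − (0.6654/3.3070)·4.393260 = -1.861482
denominator = 1 − 4.505634 = -3.505634
p = -1.861482 / -3.505634 = 0.5310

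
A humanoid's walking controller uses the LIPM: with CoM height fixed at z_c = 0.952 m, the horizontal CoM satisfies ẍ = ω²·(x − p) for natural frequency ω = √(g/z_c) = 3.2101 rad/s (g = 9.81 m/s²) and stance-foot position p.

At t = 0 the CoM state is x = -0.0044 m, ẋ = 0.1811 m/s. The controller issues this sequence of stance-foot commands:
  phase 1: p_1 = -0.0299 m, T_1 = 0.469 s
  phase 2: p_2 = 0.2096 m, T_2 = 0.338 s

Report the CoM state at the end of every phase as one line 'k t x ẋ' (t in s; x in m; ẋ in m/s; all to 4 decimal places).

1 0.4690 0.1512 0.6035
2 0.8070 0.3598 0.7495

phase 1: p=-0.0299, T=0.469, ωT=1.505537, cosh=2.364235, sinh=2.142337; start (x,ẋ)=(-0.004400, 0.181100) → end (x,ẋ)=(0.151249, 0.603529)
phase 2: p=0.2096, T=0.338, ωT=1.085014, cosh=1.648689, sinh=1.310792; start (x,ẋ)=(0.151249, 0.603529) → end (x,ẋ)=(0.359839, 0.749506)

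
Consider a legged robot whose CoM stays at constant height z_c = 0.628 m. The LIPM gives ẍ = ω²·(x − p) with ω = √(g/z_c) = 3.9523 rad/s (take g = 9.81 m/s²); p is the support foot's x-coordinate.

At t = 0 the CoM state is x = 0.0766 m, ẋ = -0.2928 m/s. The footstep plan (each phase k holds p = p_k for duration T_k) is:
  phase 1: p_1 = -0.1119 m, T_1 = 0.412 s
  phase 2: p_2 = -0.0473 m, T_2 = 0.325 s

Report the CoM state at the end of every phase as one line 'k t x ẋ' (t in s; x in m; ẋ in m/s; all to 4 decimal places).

phase 1: p=-0.1119, T=0.412, ωT=1.628348, cosh=2.645851, sinh=2.449597; start (x,ẋ)=(0.076600, -0.292800) → end (x,ẋ)=(0.205368, 1.050266)
phase 2: p=-0.0473, T=0.325, ωT=1.284498, cosh=1.944821, sinh=1.668031; start (x,ẋ)=(0.205368, 1.050266) → end (x,ẋ)=(0.887349, 3.708309)

1 0.4120 0.2054 1.0503
2 0.7370 0.8873 3.7083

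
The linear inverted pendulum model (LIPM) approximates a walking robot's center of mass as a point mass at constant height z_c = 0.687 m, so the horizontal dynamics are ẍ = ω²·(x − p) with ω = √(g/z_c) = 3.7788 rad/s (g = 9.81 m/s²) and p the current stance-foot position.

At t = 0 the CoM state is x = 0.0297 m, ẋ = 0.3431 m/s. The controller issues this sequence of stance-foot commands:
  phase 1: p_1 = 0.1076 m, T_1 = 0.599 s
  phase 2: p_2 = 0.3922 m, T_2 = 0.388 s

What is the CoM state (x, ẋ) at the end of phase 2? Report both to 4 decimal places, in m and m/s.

x = 0.0095, ẋ = -1.1828

phase 1: p=0.1076, T=0.599, ωT=2.263501, cosh=4.860343, sinh=4.756357; start (x,ẋ)=(0.029700, 0.343100) → end (x,ẋ)=(0.160838, 0.267462)
phase 2: p=0.3922, T=0.388, ωT=1.466174, cosh=2.281718, sinh=2.050911; start (x,ẋ)=(0.160838, 0.267462) → end (x,ẋ)=(0.009459, -1.182782)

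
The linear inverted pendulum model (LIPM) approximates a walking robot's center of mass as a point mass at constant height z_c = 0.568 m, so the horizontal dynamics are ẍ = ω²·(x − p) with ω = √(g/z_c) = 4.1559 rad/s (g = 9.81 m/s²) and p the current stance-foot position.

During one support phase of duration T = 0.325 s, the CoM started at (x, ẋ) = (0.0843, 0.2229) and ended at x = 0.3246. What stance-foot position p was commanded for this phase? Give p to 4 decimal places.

p = -0.0514

ωT = 4.1559·0.325 = 1.350668; cosh(ωT) = 2.059534, sinh(ωT) = 1.800467
x(T) = p + (x₀−p)·cosh(ωT) + (ẋ₀/ω)·sinh(ωT) ⇒ p·(1 − cosh) = x(T) − x₀·cosh − (ẋ₀/ω)·sinh
numerator   = 0.3246 − (0.0843)·2.059534 − (0.2229/4.1559)·1.800467 = 0.054414
denominator = 1 − 2.059534 = -1.059534
p = 0.054414 / -1.059534 = -0.0514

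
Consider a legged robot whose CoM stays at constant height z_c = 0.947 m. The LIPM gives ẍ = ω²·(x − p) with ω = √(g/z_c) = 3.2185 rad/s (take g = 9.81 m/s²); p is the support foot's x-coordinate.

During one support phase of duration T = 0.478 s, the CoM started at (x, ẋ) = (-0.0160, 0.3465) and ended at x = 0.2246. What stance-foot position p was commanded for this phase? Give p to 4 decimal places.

p = -0.0170

ωT = 3.2185·0.478 = 1.538443; cosh(ωT) = 2.436024, sinh(ωT) = 2.221309
x(T) = p + (x₀−p)·cosh(ωT) + (ẋ₀/ω)·sinh(ωT) ⇒ p·(1 − cosh) = x(T) − x₀·cosh − (ẋ₀/ω)·sinh
numerator   = 0.2246 − (-0.0160)·2.436024 − (0.3465/3.2185)·2.221309 = 0.024433
denominator = 1 − 2.436024 = -1.436024
p = 0.024433 / -1.436024 = -0.0170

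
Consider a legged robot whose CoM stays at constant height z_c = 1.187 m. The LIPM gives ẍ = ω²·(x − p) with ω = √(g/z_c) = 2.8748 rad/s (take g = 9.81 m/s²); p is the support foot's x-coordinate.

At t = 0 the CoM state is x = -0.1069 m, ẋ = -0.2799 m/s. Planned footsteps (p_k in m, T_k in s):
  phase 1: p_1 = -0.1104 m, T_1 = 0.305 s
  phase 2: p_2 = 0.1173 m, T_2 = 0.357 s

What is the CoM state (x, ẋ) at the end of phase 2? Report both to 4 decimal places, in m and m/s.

x = -0.5485, ẋ = -1.7226

phase 1: p=-0.1104, T=0.305, ωT=0.876814, cosh=1.409669, sinh=0.993562; start (x,ẋ)=(-0.106900, -0.279900) → end (x,ẋ)=(-0.202203, -0.384569)
phase 2: p=0.1173, T=0.357, ωT=1.026304, cosh=1.574530, sinh=1.216201; start (x,ẋ)=(-0.202203, -0.384569) → end (x,ẋ)=(-0.548461, -1.722604)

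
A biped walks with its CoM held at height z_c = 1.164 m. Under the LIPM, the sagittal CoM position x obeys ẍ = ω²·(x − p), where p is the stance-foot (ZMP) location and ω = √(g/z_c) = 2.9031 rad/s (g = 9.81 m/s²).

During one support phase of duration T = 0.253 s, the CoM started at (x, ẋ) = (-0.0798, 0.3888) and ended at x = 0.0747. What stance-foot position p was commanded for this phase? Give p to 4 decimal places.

p = -0.2466

ωT = 2.9031·0.253 = 0.734484; cosh(ωT) = 1.282080, sinh(ωT) = 0.802327
x(T) = p + (x₀−p)·cosh(ωT) + (ẋ₀/ω)·sinh(ωT) ⇒ p·(1 − cosh) = x(T) − x₀·cosh − (ẋ₀/ω)·sinh
numerator   = 0.0747 − (-0.0798)·1.282080 − (0.3888/2.9031)·0.802327 = 0.069558
denominator = 1 − 1.282080 = -0.282080
p = 0.069558 / -0.282080 = -0.2466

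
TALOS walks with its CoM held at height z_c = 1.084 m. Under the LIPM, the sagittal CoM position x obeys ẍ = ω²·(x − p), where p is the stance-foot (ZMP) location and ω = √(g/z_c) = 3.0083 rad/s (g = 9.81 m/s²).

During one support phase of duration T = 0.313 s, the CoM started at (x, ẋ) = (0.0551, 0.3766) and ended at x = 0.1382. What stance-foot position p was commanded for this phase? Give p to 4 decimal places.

p = 0.1662

ωT = 3.0083·0.313 = 0.941598; cosh(ωT) = 1.477040, sinh(ωT) = 1.087036
x(T) = p + (x₀−p)·cosh(ωT) + (ẋ₀/ω)·sinh(ωT) ⇒ p·(1 − cosh) = x(T) − x₀·cosh − (ẋ₀/ω)·sinh
numerator   = 0.1382 − (0.0551)·1.477040 − (0.3766/3.0083)·1.087036 = -0.079268
denominator = 1 − 1.477040 = -0.477040
p = -0.079268 / -0.477040 = 0.1662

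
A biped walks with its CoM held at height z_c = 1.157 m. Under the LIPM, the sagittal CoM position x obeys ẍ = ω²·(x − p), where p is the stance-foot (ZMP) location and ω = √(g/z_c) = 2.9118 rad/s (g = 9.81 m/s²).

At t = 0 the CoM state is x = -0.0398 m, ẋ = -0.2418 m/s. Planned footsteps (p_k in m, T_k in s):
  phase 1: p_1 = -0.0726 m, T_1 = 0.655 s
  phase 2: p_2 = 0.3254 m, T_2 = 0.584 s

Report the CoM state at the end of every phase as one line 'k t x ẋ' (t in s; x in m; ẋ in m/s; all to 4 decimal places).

phase 1: p=-0.0726, T=0.655, ωT=1.907229, cosh=3.441447, sinh=3.292955; start (x,ẋ)=(-0.039800, -0.241800) → end (x,ẋ)=(-0.233172, -0.517641)
phase 2: p=0.3254, T=0.584, ωT=1.700491, cosh=2.829615, sinh=2.647022; start (x,ẋ)=(-0.233172, -0.517641) → end (x,ẋ)=(-1.725715, -5.769976)

1 0.6550 -0.2332 -0.5176
2 1.2390 -1.7257 -5.7700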